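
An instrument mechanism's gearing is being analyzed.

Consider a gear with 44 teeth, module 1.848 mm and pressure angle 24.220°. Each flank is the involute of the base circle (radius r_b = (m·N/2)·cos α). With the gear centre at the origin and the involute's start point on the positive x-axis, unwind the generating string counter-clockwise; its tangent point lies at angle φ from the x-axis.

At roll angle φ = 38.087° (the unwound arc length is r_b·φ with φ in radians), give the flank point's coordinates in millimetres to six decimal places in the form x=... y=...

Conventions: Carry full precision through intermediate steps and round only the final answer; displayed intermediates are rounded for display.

x=44.386277 y=3.472451

class = single-mesh tooth geometry [base-circle involute, m = 1.848, 44T]
pitch radius r_p = m·N/2 = 1.848·44/2 = 40.656000
base radius r_b = r_p·cos α = 40.656000·cos 24.220° = 37.077336
roll angle φ = 38.087° = 0.66474355 rad
x = r_b·(cos φ + φ·sin φ) = 44.386277
y = r_b·(sin φ − φ·cos φ) = 3.472451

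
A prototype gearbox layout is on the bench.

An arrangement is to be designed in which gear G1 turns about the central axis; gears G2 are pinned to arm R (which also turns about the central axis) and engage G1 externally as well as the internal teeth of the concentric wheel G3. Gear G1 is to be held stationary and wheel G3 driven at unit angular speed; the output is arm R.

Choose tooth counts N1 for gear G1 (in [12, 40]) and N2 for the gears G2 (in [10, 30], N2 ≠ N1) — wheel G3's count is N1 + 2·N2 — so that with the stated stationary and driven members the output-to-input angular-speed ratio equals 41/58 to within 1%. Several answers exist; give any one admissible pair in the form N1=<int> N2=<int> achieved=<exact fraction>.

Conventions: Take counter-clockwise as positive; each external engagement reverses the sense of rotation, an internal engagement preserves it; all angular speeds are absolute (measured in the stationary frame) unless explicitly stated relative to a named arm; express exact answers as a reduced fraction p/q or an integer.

N1=17 N2=12 achieved=41/58

topology: planetary set — design target 41/58, arm = carrier (Willis)
Willis with ω_sun = 0: ω_arm/ω_ring = N3/(N1+N3); set equal to 41/58  ⇒  N3/N1 = (41/58)/(1 − 41/58) = 41/17
N3 = N1 + 2·N2  ⇒  N2/N1 = (N3/N1 − 1)/2 = (41/17 − 1)/2 = 12/17
smallest multiple with N1 ≥ 12 and N2 ≥ 10: k = 1  ⇒  N1 = 1·17 = 17, N2 = 1·12 = 12 (N1 ≤ 40, N2 ≤ 30, N2 ≠ N1 ✓), N3 = 17 + 2·12 = 41
check: N3/(N1+N3) with N1 = 17, N3 = 41 gives 41/58; |achieved − target| = 0 ≤ 41/5800 ✓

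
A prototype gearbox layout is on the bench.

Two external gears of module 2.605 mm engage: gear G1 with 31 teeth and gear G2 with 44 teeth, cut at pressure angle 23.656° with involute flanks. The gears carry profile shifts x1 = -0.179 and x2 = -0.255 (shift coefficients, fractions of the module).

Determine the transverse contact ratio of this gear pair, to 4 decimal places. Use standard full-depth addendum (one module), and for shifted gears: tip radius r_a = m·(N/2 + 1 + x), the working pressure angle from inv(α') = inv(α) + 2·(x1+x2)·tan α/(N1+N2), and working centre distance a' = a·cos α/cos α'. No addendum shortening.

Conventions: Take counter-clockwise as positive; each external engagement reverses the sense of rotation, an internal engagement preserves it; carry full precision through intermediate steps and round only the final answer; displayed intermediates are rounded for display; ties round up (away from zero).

single-mesh involute tooth geometry (31T engaging 44T at module 2.605)
base radii: r_b1 = 36.984619, r_b2 = 52.494298
tip radii: r_a1 = 42.516205, r_a2 = 59.250725
inv(α') = inv(23.656°) + 2·(-0.179-0.255)·tan α/(31+44) = 0.02010887  ⇒  α' = 22.01931°
a' = a·cos α / cos α' = 97.6875·cos 23.656°/cos 22.01931° = 96.519270
action lengths: √(r_a1²−r_b1²) = 20.970590, √(r_a2²−r_b2²) = 27.477211
base pitch p_b = π·m·cos α = 7.496168
CR = (20.970590 + 27.477211 − 96.519270·sin 22.01931°)/7.496168 = 1.635620
contact ratio ≈ 1.6356

1.6356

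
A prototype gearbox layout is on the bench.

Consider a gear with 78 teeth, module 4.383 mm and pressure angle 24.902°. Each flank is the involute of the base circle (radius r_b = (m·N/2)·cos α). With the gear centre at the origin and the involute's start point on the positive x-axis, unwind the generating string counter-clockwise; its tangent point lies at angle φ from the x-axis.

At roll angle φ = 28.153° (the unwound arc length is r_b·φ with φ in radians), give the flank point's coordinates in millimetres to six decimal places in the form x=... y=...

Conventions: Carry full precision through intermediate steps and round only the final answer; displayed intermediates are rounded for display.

topology: single-mesh involute geometry — m = 4.383, N = 78
pitch radius r_p = m·N/2 = 4.383·78/2 = 170.937000
base radius r_b = r_p·cos α = 170.937000·cos 24.902° = 155.044870
roll angle φ = 28.153° = 0.49136254 rad
x = r_b·(cos φ + φ·sin φ) = 172.646996
y = r_b·(sin φ − φ·cos φ) = 5.984397

x=172.646996 y=5.984397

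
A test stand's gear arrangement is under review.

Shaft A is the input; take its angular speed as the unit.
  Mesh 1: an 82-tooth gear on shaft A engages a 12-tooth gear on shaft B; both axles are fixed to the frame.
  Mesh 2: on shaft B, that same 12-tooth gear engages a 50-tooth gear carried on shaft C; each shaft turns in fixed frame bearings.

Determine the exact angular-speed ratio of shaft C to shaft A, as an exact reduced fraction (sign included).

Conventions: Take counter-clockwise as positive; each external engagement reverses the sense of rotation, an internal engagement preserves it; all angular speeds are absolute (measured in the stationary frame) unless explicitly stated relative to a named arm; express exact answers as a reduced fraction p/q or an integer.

class = fixed-axis compound train [2 meshes; 2 ratios multiply, 2 sense flips]
mesh 1 [82T→12T]: running ratio 41/6, sense −
mesh 2 [12T→50T]: running ratio 41/25, sense +
ω_out/ω_in = 41/25

41/25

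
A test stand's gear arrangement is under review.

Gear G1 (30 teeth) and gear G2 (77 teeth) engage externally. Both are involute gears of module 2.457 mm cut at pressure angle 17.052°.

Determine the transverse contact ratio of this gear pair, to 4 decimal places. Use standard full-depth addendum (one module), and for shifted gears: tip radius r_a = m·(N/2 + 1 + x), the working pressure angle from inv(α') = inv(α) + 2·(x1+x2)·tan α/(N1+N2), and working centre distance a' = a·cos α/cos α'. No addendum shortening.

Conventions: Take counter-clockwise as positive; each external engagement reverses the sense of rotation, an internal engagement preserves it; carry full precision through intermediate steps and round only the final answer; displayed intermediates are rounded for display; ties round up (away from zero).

single-mesh involute tooth geometry (30T engaging 77T at module 2.457)
base radii: r_b1 = 35.234818, r_b2 = 90.436033
tip radii: r_a1 = 39.312000, r_a2 = 97.051500
no profile shift: α' = α, a' = a
action lengths: √(r_a1²−r_b1²) = 17.433902, √(r_a2²−r_b2²) = 35.218144
base pitch p_b = π·m·cos α = 7.379563
CR = (17.433902 + 35.218144 − 131.449500·sin 17.05200°)/7.379563 = 1.911476
contact ratio ≈ 1.9115

1.9115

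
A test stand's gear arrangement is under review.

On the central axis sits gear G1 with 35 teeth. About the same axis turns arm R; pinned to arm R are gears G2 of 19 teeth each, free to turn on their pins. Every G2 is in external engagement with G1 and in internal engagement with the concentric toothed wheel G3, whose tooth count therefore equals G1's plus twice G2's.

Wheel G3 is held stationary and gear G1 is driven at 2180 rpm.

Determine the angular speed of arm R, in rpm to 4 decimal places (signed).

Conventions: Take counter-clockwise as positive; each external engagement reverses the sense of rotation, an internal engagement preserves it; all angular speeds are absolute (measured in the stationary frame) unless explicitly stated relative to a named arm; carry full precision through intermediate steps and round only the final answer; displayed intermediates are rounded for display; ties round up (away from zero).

class = planetary set [G3 = 35+2·19 = 73; Willis about the carrier]
normalise by the input: solve with ω_sun = 1, then scale by 2180 rpm
ring teeth: 35 + 2·19 = 73
35(ω_sun−ω_arm) = −73(ω_ring−ω_arm),  ω_ring = 0, ω_sun = 1
35(1−ω_arm) = −73(0−ω_arm)  ⇒  108·ω_arm = 35  ⇒  ω_arm = 35/108
scale: ω_arm = 35/108 × 2180 rpm = +706.4815 rpm

+706.4815 rpm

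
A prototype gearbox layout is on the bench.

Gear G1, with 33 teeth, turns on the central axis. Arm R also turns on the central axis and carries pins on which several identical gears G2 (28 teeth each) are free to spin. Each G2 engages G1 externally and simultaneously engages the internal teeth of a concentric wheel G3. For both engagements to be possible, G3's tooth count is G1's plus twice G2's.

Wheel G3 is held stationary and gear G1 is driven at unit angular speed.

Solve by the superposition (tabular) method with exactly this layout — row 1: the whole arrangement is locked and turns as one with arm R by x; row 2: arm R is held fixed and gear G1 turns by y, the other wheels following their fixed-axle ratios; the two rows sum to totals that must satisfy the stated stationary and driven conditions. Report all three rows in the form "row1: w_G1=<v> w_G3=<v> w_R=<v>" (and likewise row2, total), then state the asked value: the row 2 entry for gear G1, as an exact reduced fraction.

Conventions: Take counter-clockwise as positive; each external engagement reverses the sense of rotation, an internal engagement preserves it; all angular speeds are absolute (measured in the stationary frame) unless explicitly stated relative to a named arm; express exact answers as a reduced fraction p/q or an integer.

planetary set (33T centre, 28T on arm, 89T internal) — Willis relation
row 1 — lock + rotate with arm: ω_sun = ω_ring = ω_arm = x
row 2 — arm fixed, fixed-axis ratios: sun y, ring −(33/89)·y, arm 0
boundary: total ω_ring = x − (33/89)·y = 0 and total ω_sun = x + y = 1  ⇒  y = 89/122, x = 33/122
row 2 ring = −(33/89)·89/122 = -33/122
totals (row 1 + row 2): sun 33/122 + 89/122 = 1, ring 33/122 + (-33/122) = 0, arm 33/122 + 0 = 33/122
asked cell (row2, sun) = 89/122

row1: w_G1=33/122 w_G3=33/122 w_R=33/122
row2: w_G1=89/122 w_G3=-33/122 w_R=0
total: w_G1=1 w_G3=0 w_R=33/122
asked value: 89/122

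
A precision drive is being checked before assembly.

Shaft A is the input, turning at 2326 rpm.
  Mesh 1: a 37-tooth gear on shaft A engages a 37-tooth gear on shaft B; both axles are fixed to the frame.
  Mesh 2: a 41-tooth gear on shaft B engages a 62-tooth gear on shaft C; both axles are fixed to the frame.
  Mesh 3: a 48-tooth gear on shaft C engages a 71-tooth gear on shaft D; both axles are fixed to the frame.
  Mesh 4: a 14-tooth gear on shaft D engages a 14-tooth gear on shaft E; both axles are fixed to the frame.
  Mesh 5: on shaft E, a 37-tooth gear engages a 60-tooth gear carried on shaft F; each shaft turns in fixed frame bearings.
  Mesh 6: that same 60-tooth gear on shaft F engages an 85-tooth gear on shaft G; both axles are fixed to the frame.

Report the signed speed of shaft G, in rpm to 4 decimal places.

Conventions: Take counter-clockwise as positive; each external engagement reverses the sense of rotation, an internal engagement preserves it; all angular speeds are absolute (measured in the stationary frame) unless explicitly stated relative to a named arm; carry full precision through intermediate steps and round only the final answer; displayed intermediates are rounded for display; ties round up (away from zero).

+452.6553 rpm

topology: fixed-axis compound train — 6 meshes, A→G
mesh 1 [37T→37T]: ω = 2326.0000×37/37 = 2326.0000 rpm, sense flips to −
mesh 2 [41T→62T]: ω = 2326.0000×41/62 = 1538.1613 rpm, sense flips to +
mesh 3 [48T→71T]: ω = 1538.1613×48/71 = 1039.8837 rpm, sense flips to −
mesh 4 [14T→14T]: ω = 1039.8837×14/14 = 1039.8837 rpm, sense flips to +
mesh 5 [37T→60T]: ω = 1039.8837×37/60 = 641.2616 rpm, sense flips to −
mesh 6 [60T→85T]: ω = 641.2616×60/85 = 452.6553 rpm, sense flips to +
signed output speed = +452.6553 rpm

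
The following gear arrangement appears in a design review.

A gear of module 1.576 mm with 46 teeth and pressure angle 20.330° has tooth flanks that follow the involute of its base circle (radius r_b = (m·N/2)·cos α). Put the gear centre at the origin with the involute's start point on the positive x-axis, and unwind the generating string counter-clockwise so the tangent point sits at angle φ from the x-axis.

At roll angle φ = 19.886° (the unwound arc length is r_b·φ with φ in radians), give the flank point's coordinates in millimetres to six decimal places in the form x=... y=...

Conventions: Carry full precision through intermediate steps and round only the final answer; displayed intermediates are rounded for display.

x=35.976016 y=0.468019

topology: single-mesh involute geometry — m = 1.576, N = 46
pitch radius r_p = m·N/2 = 1.576·46/2 = 36.248000
base radius r_b = r_p·cos α = 36.248000·cos 20.330° = 33.990009
roll angle φ = 19.886° = 0.34707618 rad
x = r_b·(cos φ + φ·sin φ) = 35.976016
y = r_b·(sin φ − φ·cos φ) = 0.468019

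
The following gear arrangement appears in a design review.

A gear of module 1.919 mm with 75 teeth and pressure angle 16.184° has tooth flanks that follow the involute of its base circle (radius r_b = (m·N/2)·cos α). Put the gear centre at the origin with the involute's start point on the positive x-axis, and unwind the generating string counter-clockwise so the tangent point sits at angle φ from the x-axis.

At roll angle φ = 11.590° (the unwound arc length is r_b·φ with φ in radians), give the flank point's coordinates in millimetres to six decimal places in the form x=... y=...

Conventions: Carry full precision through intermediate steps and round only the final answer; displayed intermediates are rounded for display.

x=70.510267 y=0.189902

topology: single-mesh involute geometry — m = 1.919, N = 75
pitch radius r_p = m·N/2 = 1.919·75/2 = 71.962500
base radius r_b = r_p·cos α = 71.962500·cos 16.184° = 69.110738
roll angle φ = 11.590° = 0.20228366 rad
x = r_b·(cos φ + φ·sin φ) = 70.510267
y = r_b·(sin φ − φ·cos φ) = 0.189902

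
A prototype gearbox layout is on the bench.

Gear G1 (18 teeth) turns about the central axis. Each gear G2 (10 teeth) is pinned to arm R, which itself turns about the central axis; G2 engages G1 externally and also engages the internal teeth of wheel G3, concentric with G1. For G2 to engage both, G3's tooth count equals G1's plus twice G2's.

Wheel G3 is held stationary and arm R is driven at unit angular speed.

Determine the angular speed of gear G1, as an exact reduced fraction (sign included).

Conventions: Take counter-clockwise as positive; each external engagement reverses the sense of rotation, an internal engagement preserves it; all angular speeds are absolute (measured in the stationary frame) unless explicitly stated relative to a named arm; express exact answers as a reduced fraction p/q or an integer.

recognized (axles ride arm R): planetary set, 18/10/38 teeth
ring teeth: 18 + 2·10 = 38
18(ω_sun−ω_arm) = −38(ω_ring−ω_arm),  ω_ring = 0, ω_arm = 1
ω_sun = 1 − (38/18)(0−1) = 28/9
exact speed ratio = 28/9

28/9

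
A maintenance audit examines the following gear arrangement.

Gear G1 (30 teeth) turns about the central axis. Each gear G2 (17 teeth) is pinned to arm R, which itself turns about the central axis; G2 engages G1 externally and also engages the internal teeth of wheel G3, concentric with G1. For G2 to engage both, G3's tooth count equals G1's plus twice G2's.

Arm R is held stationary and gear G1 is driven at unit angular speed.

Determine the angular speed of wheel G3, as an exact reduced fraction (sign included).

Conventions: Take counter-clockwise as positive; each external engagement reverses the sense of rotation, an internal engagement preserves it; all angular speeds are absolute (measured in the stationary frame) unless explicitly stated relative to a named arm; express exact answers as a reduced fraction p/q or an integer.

-15/32

recognized (axles ride arm R): planetary set, 30/17/64 teeth
ring teeth: 30 + 2·17 = 64
30(ω_sun−ω_arm) = −64(ω_ring−ω_arm),  ω_arm = 0, ω_sun = 1
ω_ring = 0 − (30/64)(1−0) = -15/32
exact speed ratio = -15/32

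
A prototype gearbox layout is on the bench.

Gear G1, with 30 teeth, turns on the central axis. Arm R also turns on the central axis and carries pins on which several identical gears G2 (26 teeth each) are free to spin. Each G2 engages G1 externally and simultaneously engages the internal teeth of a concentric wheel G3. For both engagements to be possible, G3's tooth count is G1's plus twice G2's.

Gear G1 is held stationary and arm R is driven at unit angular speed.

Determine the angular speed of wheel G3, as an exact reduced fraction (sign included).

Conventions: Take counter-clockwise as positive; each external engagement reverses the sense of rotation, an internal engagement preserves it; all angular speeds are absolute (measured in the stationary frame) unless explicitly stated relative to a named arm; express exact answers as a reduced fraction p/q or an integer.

56/41

topology: planetary set — G1 30T / G2 26T / G3 82T, arm = carrier (Willis)
ring teeth: 30 + 2·26 = 82
30(ω_sun−ω_arm) = −82(ω_ring−ω_arm),  ω_sun = 0, ω_arm = 1
ω_ring = 1 − (30/82)(0−1) = 56/41
exact speed ratio = 56/41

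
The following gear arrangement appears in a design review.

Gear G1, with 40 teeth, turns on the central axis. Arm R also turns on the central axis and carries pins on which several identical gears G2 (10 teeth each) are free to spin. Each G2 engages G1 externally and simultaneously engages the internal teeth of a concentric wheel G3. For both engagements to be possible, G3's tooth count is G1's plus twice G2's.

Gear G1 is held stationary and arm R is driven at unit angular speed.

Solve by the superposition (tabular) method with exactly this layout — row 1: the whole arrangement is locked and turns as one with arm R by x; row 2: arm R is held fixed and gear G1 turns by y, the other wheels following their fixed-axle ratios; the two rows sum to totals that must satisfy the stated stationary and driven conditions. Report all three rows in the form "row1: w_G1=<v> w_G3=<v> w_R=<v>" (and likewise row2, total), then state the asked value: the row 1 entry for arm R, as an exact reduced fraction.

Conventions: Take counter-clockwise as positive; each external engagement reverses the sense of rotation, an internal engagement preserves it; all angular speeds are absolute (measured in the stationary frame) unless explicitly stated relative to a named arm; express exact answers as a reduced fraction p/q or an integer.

topology: planetary set — G1 40T / G2 10T / G3 60T, arm = carrier (Willis)
row 1 — lock + rotate with arm: ω_sun = ω_ring = ω_arm = x
row 2 — arm fixed, fixed-axis ratios: sun y, ring −(40/60)·y, arm 0
boundary: total ω_sun = x + y = 0 and total ω_arm = x = 1  ⇒  y = -1, x = 1
row 2 ring = −(40/60)·(-1) = 2/3
totals (row 1 + row 2): sun 1 + (-1) = 0, ring 1 + 2/3 = 5/3, arm 1 + 0 = 1
asked cell (row1, arm) = 1

row1: w_G1=1 w_G3=1 w_R=1
row2: w_G1=-1 w_G3=2/3 w_R=0
total: w_G1=0 w_G3=5/3 w_R=1
asked value: 1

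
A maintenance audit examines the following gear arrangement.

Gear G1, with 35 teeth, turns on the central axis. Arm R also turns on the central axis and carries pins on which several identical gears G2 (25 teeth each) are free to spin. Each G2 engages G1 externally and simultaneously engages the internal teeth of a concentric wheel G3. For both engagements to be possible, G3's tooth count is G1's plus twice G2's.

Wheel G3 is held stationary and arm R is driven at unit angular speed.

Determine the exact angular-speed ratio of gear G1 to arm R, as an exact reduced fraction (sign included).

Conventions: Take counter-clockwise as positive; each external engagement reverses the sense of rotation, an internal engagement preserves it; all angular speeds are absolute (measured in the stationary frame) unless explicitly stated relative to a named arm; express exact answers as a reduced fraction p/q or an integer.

topology: planetary set — G1 35T / G2 25T / G3 85T, arm = carrier (Willis)
ring teeth: 35 + 2·25 = 85
35(ω_sun−ω_arm) = −85(ω_ring−ω_arm),  ω_ring = 0, ω_arm = 1
ω_sun = 1 − (85/35)(0−1) = 24/7
ω_out/ω_in = 24/7

24/7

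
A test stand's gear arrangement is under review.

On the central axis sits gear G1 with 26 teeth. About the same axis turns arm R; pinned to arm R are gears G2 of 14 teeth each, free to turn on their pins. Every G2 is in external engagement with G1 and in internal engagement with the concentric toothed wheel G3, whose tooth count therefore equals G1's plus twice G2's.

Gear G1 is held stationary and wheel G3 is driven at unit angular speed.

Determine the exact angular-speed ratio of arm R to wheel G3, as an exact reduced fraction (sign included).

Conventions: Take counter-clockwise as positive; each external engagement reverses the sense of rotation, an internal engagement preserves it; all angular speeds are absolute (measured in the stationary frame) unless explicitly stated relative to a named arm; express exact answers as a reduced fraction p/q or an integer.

27/40

topology: planetary set — G1 26T / G2 14T / G3 54T, arm = carrier (Willis)
ring teeth: 26 + 2·14 = 54
26(ω_sun−ω_arm) = −54(ω_ring−ω_arm),  ω_sun = 0, ω_ring = 1
26(0−ω_arm) = −54(1−ω_arm)  ⇒  80·ω_arm = 54  ⇒  ω_arm = 27/40
ω_out/ω_in = 27/40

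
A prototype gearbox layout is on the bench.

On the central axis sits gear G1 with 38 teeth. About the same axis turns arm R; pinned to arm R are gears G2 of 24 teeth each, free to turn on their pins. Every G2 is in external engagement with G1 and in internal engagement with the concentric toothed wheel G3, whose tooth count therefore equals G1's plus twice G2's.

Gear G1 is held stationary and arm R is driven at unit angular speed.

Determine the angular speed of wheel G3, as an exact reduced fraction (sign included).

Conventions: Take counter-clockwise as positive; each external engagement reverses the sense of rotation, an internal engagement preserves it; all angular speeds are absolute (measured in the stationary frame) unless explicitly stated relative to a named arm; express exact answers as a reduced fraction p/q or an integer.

recognized (axles ride arm R): planetary set, 38/24/86 teeth
ring teeth: 38 + 2·24 = 86
38(ω_sun−ω_arm) = −86(ω_ring−ω_arm),  ω_sun = 0, ω_arm = 1
ω_ring = 1 − (38/86)(0−1) = 62/43
exact speed ratio = 62/43

62/43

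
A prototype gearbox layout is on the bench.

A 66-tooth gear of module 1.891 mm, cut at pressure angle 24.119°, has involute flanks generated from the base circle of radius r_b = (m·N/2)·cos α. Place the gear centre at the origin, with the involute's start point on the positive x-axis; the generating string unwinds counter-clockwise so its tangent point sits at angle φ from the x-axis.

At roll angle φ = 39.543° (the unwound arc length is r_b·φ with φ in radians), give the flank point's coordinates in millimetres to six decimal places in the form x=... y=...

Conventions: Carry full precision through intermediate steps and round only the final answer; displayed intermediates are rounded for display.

class = single-mesh tooth geometry [base-circle involute, m = 1.891, 66T]
pitch radius r_p = m·N/2 = 1.891·66/2 = 62.403000
base radius r_b = r_p·cos α = 62.403000·cos 24.119° = 56.955138
roll angle φ = 39.543° = 0.69015555 rad
x = r_b·(cos φ + φ·sin φ) = 68.946442
y = r_b·(sin φ − φ·cos φ) = 5.948723

x=68.946442 y=5.948723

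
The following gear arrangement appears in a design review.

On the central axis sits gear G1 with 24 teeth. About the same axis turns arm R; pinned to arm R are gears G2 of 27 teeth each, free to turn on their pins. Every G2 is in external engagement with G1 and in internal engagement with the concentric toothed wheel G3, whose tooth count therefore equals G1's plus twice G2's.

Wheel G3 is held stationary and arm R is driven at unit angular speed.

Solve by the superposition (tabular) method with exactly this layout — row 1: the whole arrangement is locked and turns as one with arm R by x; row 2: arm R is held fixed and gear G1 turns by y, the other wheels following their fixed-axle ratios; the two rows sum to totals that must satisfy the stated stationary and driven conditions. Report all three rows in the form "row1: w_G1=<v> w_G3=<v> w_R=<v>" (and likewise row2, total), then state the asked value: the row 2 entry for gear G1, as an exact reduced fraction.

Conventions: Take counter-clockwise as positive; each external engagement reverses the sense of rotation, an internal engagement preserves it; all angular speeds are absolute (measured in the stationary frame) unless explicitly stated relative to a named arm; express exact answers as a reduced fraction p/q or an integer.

row1: w_G1=1 w_G3=1 w_R=1
row2: w_G1=13/4 w_G3=-1 w_R=0
total: w_G1=17/4 w_G3=0 w_R=1
asked value: 13/4

topology: planetary set — G1 24T / G2 27T / G3 78T, arm = carrier (Willis)
row 1 — lock + rotate with arm: ω_sun = ω_ring = ω_arm = x
row 2: sun turns y, ring = −(24/78)·y, arm 0
boundary: total ω_ring = x − (24/78)·y = 0 and total ω_arm = x = 1  ⇒  y = 13/4, x = 1
row 2 ring = −(24/78)·13/4 = -1
totals (row 1 + row 2): sun 1 + 13/4 = 17/4, ring 1 + (-1) = 0, arm 1 + 0 = 1
asked cell (row2, sun) = 13/4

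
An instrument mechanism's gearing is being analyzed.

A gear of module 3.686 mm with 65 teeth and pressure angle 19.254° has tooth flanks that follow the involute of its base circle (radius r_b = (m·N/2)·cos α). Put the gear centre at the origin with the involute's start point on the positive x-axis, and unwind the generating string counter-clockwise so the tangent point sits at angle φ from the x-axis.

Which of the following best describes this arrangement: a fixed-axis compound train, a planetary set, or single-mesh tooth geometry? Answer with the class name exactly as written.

recognized (one wheel, involute flank): single-mesh tooth geometry, m = 3.686, N = 65
classification: single-mesh tooth geometry

single-mesh tooth geometry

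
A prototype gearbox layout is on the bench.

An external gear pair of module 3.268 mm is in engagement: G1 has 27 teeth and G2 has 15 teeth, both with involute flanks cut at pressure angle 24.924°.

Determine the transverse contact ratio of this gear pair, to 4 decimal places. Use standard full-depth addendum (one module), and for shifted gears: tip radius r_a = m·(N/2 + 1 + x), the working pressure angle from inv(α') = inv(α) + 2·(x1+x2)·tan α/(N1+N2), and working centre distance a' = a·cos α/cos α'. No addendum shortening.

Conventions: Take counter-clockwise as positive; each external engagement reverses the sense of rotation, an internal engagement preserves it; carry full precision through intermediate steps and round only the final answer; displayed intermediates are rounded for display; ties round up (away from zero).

topology: single-mesh involute geometry — m = 3.268, 27T/15T pair
base radii: r_b1 = 40.009184, r_b2 = 22.227324
tip radii: r_a1 = 47.386000, r_a2 = 27.778000
no profile shift: α' = α, a' = a
action lengths: √(r_a1²−r_b1²) = 25.390908, √(r_a2²−r_b2²) = 16.660232
base pitch p_b = π·m·cos α = 9.310560
CR = (25.390908 + 16.660232 − 68.628000·sin 24.92400°)/9.310560 = 1.410251
contact ratio ≈ 1.4103

1.4103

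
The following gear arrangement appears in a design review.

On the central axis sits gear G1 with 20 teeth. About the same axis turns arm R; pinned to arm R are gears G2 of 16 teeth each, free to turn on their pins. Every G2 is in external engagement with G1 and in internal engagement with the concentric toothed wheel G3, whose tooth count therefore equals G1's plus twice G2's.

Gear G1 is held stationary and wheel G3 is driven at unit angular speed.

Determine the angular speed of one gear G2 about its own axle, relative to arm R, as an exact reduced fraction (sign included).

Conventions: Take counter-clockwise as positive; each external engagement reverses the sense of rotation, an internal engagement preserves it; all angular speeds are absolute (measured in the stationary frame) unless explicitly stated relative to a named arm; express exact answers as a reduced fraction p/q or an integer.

65/72

recognized (axles ride arm R): planetary set, 20/16/52 teeth
ring teeth: 20 + 2·16 = 52
20(ω_sun−ω_arm) = −52(ω_ring−ω_arm),  ω_sun = 0, ω_ring = 1
20(0−ω_arm) = −52(1−ω_arm)  ⇒  72·ω_arm = 52  ⇒  ω_arm = 13/18
sun–planet mesh: 20·(0−13/18) = −16·(ω_p−ω_arm)  ⇒  ω_p−ω_arm = 65/72
exact speed ratio = 65/72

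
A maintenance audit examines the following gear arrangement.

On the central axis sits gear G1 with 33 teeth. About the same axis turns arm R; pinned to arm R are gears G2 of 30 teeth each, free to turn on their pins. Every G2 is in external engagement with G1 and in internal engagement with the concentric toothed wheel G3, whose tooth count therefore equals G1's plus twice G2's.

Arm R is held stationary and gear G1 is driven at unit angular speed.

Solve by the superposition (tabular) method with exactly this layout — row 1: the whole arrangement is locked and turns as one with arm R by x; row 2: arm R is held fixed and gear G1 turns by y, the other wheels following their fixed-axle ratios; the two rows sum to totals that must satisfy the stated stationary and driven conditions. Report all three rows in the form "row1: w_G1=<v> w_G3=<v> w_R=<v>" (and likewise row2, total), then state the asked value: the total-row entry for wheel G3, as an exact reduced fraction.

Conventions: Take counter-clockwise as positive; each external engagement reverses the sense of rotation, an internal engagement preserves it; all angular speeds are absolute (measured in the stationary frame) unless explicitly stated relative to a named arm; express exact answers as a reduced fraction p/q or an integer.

row1: w_G1=0 w_G3=0 w_R=0
row2: w_G1=1 w_G3=-11/31 w_R=0
total: w_G1=1 w_G3=-11/31 w_R=0
asked value: -11/31

topology: planetary set — G1 33T / G2 30T / G3 93T, arm = carrier (Willis)
row 1 — lock + rotate with arm: ω_sun = ω_ring = ω_arm = x
row 2 — arm fixed, fixed-axis ratios: sun y, ring −(33/93)·y, arm 0
boundary: total ω_arm = x = 0 and total ω_sun = x + y = 1  ⇒  y = 1, x = 0
row 2 ring = −(33/93)·1 = -11/31
totals (row 1 + row 2): sun 0 + 1 = 1, ring 0 + (-11/31) = -11/31, arm 0 + 0 = 0
asked cell (total, ring) = -11/31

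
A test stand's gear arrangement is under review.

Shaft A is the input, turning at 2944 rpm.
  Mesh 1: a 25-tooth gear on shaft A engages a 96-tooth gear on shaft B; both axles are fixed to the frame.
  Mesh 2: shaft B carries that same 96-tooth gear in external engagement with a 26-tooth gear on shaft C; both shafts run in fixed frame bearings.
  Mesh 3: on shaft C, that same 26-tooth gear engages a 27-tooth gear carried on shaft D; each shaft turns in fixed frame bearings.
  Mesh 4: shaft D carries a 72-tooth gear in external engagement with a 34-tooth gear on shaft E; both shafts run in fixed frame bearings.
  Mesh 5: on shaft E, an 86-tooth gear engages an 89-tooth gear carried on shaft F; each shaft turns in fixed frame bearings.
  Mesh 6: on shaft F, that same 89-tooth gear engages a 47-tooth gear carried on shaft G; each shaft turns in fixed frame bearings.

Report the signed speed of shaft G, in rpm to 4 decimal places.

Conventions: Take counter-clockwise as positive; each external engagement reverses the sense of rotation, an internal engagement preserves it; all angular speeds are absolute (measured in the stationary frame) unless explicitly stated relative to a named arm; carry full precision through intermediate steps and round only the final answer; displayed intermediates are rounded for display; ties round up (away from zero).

+10562.5365 rpm

6-mesh fixed-axis compound train (all bearings frame-fixed)
mesh 1 [25T→96T]: ω = 2944.0000×25/96 = 766.6667 rpm, sense flips to −
mesh 2 [96T→26T]: ω = 766.6667×96/26 = 2830.7692 rpm, sense flips to +
mesh 3 [26T→27T]: ω = 2830.7692×26/27 = 2725.9259 rpm, sense flips to −
mesh 4 [72T→34T]: ω = 2725.9259×72/34 = 5772.5490 rpm, sense flips to +
mesh 5 [86T→89T]: ω = 5772.5490×86/89 = 5577.9687 rpm, sense flips to −
mesh 6 [89T→47T]: ω = 5577.9687×89/47 = 10562.5365 rpm, sense flips to +
signed output speed = +10562.5365 rpm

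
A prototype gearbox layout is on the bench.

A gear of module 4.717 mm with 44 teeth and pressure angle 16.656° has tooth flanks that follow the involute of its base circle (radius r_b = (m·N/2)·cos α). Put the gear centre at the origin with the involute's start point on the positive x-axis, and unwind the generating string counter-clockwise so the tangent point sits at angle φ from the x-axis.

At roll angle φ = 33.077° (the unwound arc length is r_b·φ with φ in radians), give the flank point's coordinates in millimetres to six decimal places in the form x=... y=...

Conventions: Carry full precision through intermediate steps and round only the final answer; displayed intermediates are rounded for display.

x=114.632165 y=6.166220

single-mesh involute tooth geometry (44T wheel at module 4.717)
pitch radius r_p = m·N/2 = 4.717·44/2 = 103.774000
base radius r_b = r_p·cos α = 103.774000·cos 16.656° = 99.419943
roll angle φ = 33.077° = 0.57730256 rad
x = r_b·(cos φ + φ·sin φ) = 114.632165
y = r_b·(sin φ − φ·cos φ) = 6.166220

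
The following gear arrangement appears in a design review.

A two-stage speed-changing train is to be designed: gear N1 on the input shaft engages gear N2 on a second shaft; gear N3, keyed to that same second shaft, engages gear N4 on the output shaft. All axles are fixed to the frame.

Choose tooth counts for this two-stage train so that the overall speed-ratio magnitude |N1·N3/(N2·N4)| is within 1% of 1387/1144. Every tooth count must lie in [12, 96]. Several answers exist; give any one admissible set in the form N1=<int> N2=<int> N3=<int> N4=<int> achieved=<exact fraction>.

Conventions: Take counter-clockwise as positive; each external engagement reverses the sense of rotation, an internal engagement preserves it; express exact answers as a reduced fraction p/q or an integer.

N1=19 N2=13 N3=73 N4=88 achieved=1387/1144

class = fixed-axis compound train [2-stage, 1387/1144 wanted]
target = 1387/1144 in lowest terms: an exact hit needs N1·N3 = k·1387 and N2·N4 = k·1144 for one integer k, every count in [12, 96]; additionally prefer no 1:1 stage (N1 ≠ N2, N3 ≠ N4)
k = 1: N1·N3 = 1387 = 19·73, N2·N4 = 1144 = 13·88
achieved = 19·73/(13·88) = 1387/1144; |achieved − target| = 0 ≤ 1387/114400 ✓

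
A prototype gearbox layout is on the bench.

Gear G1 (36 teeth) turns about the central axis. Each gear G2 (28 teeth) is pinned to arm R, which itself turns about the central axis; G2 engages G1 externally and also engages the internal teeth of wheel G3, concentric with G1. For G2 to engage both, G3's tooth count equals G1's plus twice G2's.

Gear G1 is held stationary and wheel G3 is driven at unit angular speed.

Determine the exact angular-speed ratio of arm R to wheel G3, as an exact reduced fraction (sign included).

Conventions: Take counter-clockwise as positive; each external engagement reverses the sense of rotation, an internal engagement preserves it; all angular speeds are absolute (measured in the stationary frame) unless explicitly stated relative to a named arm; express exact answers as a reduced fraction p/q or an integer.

23/32

planetary set (36T centre, 28T on arm, 92T internal) — Willis relation
ring teeth: 36 + 2·28 = 92
36(ω_sun−ω_arm) = −92(ω_ring−ω_arm),  ω_sun = 0, ω_ring = 1
36(0−ω_arm) = −92(1−ω_arm)  ⇒  128·ω_arm = 92  ⇒  ω_arm = 23/32
ω_out/ω_in = 23/32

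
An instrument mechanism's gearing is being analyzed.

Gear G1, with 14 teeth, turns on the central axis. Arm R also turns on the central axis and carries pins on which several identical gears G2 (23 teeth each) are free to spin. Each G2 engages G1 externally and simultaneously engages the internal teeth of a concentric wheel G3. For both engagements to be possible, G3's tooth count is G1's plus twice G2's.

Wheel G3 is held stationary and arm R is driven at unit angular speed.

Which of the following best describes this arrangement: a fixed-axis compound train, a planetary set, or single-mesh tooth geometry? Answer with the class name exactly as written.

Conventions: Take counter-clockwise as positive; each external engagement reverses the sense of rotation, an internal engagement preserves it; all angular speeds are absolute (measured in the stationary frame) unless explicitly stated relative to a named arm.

topology: planetary set — G1 14T / G2 23T / G3 60T, arm = carrier (Willis)
classification: planetary set

planetary set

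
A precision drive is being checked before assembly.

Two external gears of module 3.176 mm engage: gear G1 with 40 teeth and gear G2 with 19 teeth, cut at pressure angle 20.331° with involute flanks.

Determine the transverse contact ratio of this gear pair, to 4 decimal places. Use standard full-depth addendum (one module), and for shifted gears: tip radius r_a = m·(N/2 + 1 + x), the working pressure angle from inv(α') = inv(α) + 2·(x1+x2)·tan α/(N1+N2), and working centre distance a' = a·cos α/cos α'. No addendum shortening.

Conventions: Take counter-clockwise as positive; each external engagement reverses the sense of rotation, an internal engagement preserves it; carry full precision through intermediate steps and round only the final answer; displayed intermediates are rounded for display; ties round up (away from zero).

1.6151

class = single-mesh tooth geometry [involute pair 40T × 19T, m = 3.176]
base radii: r_b1 = 59.562773, r_b2 = 28.292317
tip radii: r_a1 = 66.696000, r_a2 = 33.348000
no profile shift: α' = α, a' = a
action lengths: √(r_a1²−r_b1²) = 30.010540, √(r_a2²−r_b2²) = 17.653155
base pitch p_b = π·m·cos α = 9.356099
CR = (30.010540 + 17.653155 − 93.692000·sin 20.33100°)/9.356099 = 1.615103
contact ratio ≈ 1.6151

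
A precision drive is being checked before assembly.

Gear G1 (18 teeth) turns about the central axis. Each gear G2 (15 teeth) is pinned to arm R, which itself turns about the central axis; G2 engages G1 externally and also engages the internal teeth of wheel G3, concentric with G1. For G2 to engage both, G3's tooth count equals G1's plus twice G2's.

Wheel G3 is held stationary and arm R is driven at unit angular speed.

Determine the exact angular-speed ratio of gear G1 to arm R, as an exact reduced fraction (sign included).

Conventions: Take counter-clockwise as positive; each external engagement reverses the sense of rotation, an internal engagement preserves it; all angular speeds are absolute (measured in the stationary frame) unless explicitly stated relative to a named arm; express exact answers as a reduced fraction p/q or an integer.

topology: planetary set — G1 18T / G2 15T / G3 48T, arm = carrier (Willis)
ring teeth: 18 + 2·15 = 48
18(ω_sun−ω_arm) = −48(ω_ring−ω_arm),  ω_ring = 0, ω_arm = 1
ω_sun = 1 − (48/18)(0−1) = 11/3
ω_out/ω_in = 11/3

11/3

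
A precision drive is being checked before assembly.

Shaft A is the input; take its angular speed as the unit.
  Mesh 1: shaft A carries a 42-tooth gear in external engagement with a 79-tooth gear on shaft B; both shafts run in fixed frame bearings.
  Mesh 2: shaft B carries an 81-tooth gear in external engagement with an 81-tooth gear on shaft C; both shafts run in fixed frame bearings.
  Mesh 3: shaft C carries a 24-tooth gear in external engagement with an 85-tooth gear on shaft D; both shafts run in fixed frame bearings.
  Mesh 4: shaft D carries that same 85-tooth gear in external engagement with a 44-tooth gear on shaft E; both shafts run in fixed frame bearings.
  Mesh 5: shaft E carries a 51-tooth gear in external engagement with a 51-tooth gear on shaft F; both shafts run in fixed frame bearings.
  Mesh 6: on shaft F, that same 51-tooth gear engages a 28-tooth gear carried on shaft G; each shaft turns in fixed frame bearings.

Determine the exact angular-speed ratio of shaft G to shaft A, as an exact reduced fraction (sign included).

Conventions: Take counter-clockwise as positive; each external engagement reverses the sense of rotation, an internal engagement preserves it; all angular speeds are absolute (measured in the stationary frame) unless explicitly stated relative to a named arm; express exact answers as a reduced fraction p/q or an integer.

class = fixed-axis compound train [6 meshes; 6 ratios multiply, 6 sense flips]
mesh 1 [42T→79T]: running ratio 42/79, sense −
mesh 2 [81T→81T]: running ratio 42/79, sense +
mesh 3 [24T→85T]: running ratio 1008/6715, sense −
mesh 4 [85T→44T]: running ratio 252/869, sense +
mesh 5 [51T→51T]: running ratio 252/869, sense −
mesh 6 [51T→28T]: running ratio 459/869, sense +
ω_out/ω_in = 459/869

459/869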